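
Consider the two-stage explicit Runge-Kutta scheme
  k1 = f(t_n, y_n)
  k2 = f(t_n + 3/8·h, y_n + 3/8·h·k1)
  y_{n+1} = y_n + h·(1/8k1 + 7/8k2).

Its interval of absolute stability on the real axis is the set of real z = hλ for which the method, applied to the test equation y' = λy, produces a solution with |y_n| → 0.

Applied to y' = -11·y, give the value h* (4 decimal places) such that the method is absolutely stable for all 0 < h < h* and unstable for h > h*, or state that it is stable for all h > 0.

(-3.0476,0); λ=-11 ⇒ h* = (64/21)/11 = 0.2771.

Set f=λy, z=hλ:
  k1=λy_n ⇒ h·k1=z·y_n;  k2=λ(1+3/8z)y_n ⇒ h·k2=z(1+3/8z)y_n
  y_{n+1}/y_n = 1 + 1/8z + 7/8z(1+3/8z) = 1 + z + 21/64z²
  R(z) = 1 + z + 21/64z².

Boundary: |R(x)|=1, x<0.
x=-0.39: |R|=0.6599
R=1: x+21/64x²=0 ⇒ x=−64/21=-3.0476; min R=1−1/(4·21/64)=0.2381>−1
Confirm numerically:
  x=-3.021: |R|=0.97361 <1
  x=-2.667: |R|=0.66692 <1
  x=-2.335: |R|=0.45401 <1
  x=-3.403: |R|=1.39682 >1
  x=-3.181: |R|=1.13922 >1
Interval (-3.0476, 0).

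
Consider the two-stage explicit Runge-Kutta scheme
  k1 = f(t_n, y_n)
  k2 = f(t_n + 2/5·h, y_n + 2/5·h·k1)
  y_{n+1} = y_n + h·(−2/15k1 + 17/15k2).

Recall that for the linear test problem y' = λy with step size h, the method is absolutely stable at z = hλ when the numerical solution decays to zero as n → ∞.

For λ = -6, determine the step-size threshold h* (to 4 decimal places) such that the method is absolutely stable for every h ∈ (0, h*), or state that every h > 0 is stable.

(-2.2059,0); λ=-6 ⇒ h* = (75/34)/6 = 0.3676.

Set f=λy, z=hλ:
  k1=λy_n ⇒ h·k1=z·y_n;  k2=λ(1+2/5z)y_n ⇒ h·k2=z(1+2/5z)y_n
  y_{n+1}/y_n = 1 − 2/15z + 17/15z(1+2/5z) = 1 + z + 34/75z²
  Hence R(z) = 1 + z + 34/75z².

Boundary: |R(x)|=1, x<0.
x=-1.17: |R|=0.4506
R=1: x+34/75x²=0 ⇒ x=−75/34=-2.2059; min R=1−1/(4·34/75)=0.4485>−1
Confirm numerically:
  x=-1.700: |R|=0.61013 <1
  x=-1.549: |R|=0.53873 <1
  x=-1.225: |R|=0.45528 <1
  x=-2.661: |R|=1.54902 >1
  x=-2.521: |R|=1.36013 >1
  x=-2.435: |R|=1.25292 >1
Stable set (-2.2059, 0).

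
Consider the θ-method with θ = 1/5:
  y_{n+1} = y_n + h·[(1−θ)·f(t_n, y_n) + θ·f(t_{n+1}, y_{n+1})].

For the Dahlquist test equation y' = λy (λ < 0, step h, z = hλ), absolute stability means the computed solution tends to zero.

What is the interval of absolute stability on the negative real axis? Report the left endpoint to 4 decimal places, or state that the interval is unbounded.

z∈(-3.3333,0).

Test eqn y'=λy, z=hλ:
  y_{n+1} = y_n + z·[4/5·y_n + 1/5·y_{n+1}] ⇒ (1 − 1/5z)y_{n+1} = (1 + 4/5z)y_n
  so R(z) = (1 + 4/5z)/(1 − 1/5z).

Find x<0 with |R(x)|<1.
x=-1.73: |R|=0.2853
R=−1: 1+4/5x = −1+1/5x ⇒ -3/5x=2 ⇒ x=2/(-3/5)=-3.3333
Confirm numerically:
  x=-2.527: |R|=0.67862 <1
  x=-1.961: |R|=0.40856 <1
  x=-1.791: |R|=0.31866 <1
  x=-3.790: |R|=1.15586 >1
  x=-3.514: |R|=1.06366 >1
  x=-3.375: |R|=1.01493 >1
Interval (-3.3333, 0).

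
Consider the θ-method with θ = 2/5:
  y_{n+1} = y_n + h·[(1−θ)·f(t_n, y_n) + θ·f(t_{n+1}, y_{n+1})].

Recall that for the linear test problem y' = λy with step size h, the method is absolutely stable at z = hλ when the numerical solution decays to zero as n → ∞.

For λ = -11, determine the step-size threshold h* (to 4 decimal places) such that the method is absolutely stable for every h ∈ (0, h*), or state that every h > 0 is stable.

With y'=λy (z=hλ):
  y_{n+1} = y_n + z·[3/5·y_n + 2/5·y_{n+1}] ⇒ (1 − 2/5z)y_{n+1} = (1 + 3/5z)y_n
  R(z) = (1 + 3/5z)/(1 − 2/5z).

Boundary: |R(x)|=1, x<0.
x=-1.08: |R|=0.2458
R=−1: 1+3/5x = −1+2/5x ⇒ -1/5x=2 ⇒ x=2/(-1/5)=-10.0000
Confirm numerically:
  x=-9.401: |R|=0.97483 <1
  x=-7.667: |R|=0.88527 <1
  x=-6.013: |R|=0.76583 <1
  x=-10.502: |R|=1.01930 >1
  x=-10.298: |R|=1.01164 >1
  x=-10.023: |R|=1.00092 >1
So |R|<1 on (-10.0000, 0).

(-10.0000,0); λ=-11 ⇒ h* = (10)/11 = 0.9091.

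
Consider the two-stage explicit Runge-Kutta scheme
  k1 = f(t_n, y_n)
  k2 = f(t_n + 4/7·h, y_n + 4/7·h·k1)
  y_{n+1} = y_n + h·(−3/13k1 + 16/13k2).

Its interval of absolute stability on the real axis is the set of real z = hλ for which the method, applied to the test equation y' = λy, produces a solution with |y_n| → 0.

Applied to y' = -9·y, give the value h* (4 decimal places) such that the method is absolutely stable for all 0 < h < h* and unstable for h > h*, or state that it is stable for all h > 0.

Test eqn y'=λy, z=hλ:
  k1=λy_n ⇒ h·k1=z·y_n;  k2=λ(1+4/7z)y_n ⇒ h·k2=z(1+4/7z)y_n
  y_{n+1}/y_n = 1 − 3/13z + 16/13z(1+4/7z) = 1 + z + 64/91z²
  R(z) = 1 + z + 64/91z².

Solve |R(x)|<1 on ℝ⁻.
x=-0.36: |R|=0.7311
R=1: x+64/91x²=0 ⇒ x=−91/64=-1.4219; min R=1−1/(4·64/91)=0.6445>−1
Confirm numerically:
  x=-1.371: |R|=0.95095 <1
  x=-1.070: |R|=0.73520 <1
  x=-0.632: |R|=0.64891 <1
  x=-0.598: |R|=0.65350 <1
  x=-1.945: |R|=1.71559 >1
  x=-1.871: |R|=1.59099 >1
  x=-1.839: |R|=1.53949 >1
So |R|<1 on (-1.4219, 0).

(-1.4219,0); λ=-9 ⇒ h* = (91/64)/9 = 0.1580.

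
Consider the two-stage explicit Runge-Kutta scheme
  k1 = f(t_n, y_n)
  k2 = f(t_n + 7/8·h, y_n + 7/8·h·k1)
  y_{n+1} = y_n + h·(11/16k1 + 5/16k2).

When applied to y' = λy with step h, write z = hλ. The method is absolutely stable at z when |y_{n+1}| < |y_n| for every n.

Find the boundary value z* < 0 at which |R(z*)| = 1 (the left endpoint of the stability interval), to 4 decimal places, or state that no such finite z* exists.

Test eqn y'=λy, z=hλ:
  k1=λy_n ⇒ h·k1=z·y_n;  k2=λ(1+7/8z)y_n ⇒ h·k2=z(1+7/8z)y_n
  y_{n+1}/y_n = 1 + 11/16z + 5/16z(1+7/8z) = 1 + z + 35/128z²
  Hence R(z) = 1 + z + 35/128z².

Find x<0 with |R(x)|<1.
x=-0.76: |R|=0.3979
R=1: x+35/128x²=0 ⇒ x=−128/35=-3.6571; min R=1−1/(4·35/128)=0.0857>−1
Confirm numerically:
  x=-3.573: |R|=0.91779 <1
  x=-2.970: |R|=0.44196 <1
  x=-2.635: |R|=0.26354 <1
  x=-3.976: |R|=1.34666 >1
  x=-3.808: |R|=1.15708 >1
Interval (-3.6571, 0).

left endpoint -3.6571.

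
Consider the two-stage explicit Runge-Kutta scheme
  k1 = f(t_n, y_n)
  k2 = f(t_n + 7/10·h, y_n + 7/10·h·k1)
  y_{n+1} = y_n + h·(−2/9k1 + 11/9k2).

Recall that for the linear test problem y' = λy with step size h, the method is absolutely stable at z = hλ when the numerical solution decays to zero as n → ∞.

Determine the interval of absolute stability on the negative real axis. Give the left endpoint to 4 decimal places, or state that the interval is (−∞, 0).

(-1.1688, 0).

Set f=λy, z=hλ:
  k1=λy_n ⇒ h·k1=z·y_n;  k2=λ(1+7/10z)y_n ⇒ h·k2=z(1+7/10z)y_n
  y_{n+1}/y_n = 1 − 2/9z + 11/9z(1+7/10z) = 1 + z + 77/90z²
  so R(z) = 1 + z + 77/90z².

Need |R(x)|<1, x<0.
x=-1.71: |R|=1.7917
R=1: x+77/90x²=0 ⇒ x=−90/77=-1.1688; min R=1−1/(4·77/90)=0.7078>−1
Confirm numerically:
  x=-1.114: |R|=0.94774 <1
  x=-0.977: |R|=0.83965 <1
  x=-0.890: |R|=0.78769 <1
  x=-0.635: |R|=0.70998 <1
  x=-1.700: |R|=1.77256 >1
  x=-1.217: |R|=1.05015 >1
Interval (-1.1688, 0).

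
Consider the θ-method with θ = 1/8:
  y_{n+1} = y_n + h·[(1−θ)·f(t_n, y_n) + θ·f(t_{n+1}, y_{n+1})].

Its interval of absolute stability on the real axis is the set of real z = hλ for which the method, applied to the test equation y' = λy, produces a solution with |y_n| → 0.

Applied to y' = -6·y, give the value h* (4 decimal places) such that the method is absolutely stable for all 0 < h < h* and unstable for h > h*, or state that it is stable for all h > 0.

(-2.6667,0); λ=-6 ⇒ h* = (8/3)/6 = 0.4444.

Set f=λy, z=hλ:
  y_{n+1} = y_n + z·[7/8·y_n + 1/8·y_{n+1}] ⇒ (1 − 1/8z)y_{n+1} = (1 + 7/8z)y_n
  so R(z) = (1 + 7/8z)/(1 − 1/8z).

Boundary: |R(x)|=1, x<0.
x=-0.38: |R|=0.6372
R=−1: 1+7/8x = −1+1/8x ⇒ -3/4x=2 ⇒ x=2/(-3/4)=-2.6667
Confirm numerically:
  x=-2.364: |R|=0.82478 <1
  x=-1.760: |R|=0.44262 <1
  x=-1.090: |R|=0.04070 <1
  x=-3.243: |R|=1.30757 >1
  x=-3.228: |R|=1.29996 >1
  x=-3.005: |R|=1.18446 >1
Interval (-2.6667, 0).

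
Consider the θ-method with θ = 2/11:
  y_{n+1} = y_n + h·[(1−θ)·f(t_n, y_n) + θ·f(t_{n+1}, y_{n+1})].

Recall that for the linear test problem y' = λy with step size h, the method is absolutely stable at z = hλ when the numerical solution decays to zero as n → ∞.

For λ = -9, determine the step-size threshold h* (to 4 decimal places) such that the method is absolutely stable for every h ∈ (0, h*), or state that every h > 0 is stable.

(-3.1429,0); λ=-9 ⇒ h* = (22/7)/9 = 0.3492.

Test eqn y'=λy, z=hλ:
  y_{n+1} = y_n + z·[9/11·y_n + 2/11·y_{n+1}] ⇒ (1 − 2/11z)y_{n+1} = (1 + 9/11z)y_n
  so R(z) = (1 + 9/11z)/(1 − 2/11z).

Need |R(x)|<1, x<0.
x=-0.55: |R|=0.5000
R=−1: 1+9/11x = −1+2/11x ⇒ -7/11x=2 ⇒ x=2/(-7/11)=-3.1429
Confirm numerically:
  x=-2.905: |R|=0.90095 <1
  x=-2.790: |R|=0.85103 <1
  x=-2.702: |R|=0.81188 <1
  x=-3.638: |R|=1.18965 >1
  x=-3.408: |R|=1.10418 >1
  x=-3.362: |R|=1.08655 >1
Interval (-3.1429, 0).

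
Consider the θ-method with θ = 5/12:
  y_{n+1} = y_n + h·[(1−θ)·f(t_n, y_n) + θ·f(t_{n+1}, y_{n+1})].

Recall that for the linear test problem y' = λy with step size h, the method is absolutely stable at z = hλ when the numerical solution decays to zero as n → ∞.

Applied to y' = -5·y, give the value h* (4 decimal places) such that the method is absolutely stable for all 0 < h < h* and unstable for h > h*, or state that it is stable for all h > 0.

Set f=λy, z=hλ:
  y_{n+1} = y_n + z·[7/12·y_n + 5/12·y_{n+1}] ⇒ (1 − 5/12z)y_{n+1} = (1 + 7/12z)y_n
  Hence R(z) = (1 + 7/12z)/(1 − 5/12z).

Boundary: |R(x)|=1, x<0.
x=-0.49: |R|=0.5931
R=−1: 1+7/12x = −1+5/12x ⇒ -1/6x=2 ⇒ x=2/(-1/6)=-12.0000
Confirm numerically:
  x=-11.622: |R|=0.98922 <1
  x=-10.847: |R|=0.96518 <1
  x=-6.270: |R|=0.73564 <1
  x=-5.640: |R|=0.68358 <1
  x=-12.107: |R|=1.00295 >1
  x=-12.095: |R|=1.00262 >1
Stable set (-12.0000, 0).

(-12.0000,0); λ=-5 ⇒ h* = (12)/5 = 2.4000.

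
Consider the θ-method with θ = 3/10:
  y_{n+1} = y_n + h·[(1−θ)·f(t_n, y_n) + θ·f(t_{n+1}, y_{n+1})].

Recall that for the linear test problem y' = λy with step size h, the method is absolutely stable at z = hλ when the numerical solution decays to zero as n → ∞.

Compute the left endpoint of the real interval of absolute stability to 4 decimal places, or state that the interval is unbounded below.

left endpoint -5.0000.

Test eqn y'=λy, z=hλ:
  y_{n+1} = y_n + z·[7/10·y_n + 3/10·y_{n+1}] ⇒ (1 − 3/10z)y_{n+1} = (1 + 7/10z)y_n
  R(z) = (1 + 7/10z)/(1 − 3/10z).

Find x<0 with |R(x)|<1.
x=-0.75: |R|=0.3878
R=−1: 1+7/10x = −1+3/10x ⇒ -2/5x=2 ⇒ x=2/(-2/5)=-5.0000
Confirm numerically:
  x=-4.506: |R|=0.91598 <1
  x=-3.318: |R|=0.66282 <1
  x=-2.756: |R|=0.50865 <1
  x=-5.513: |R|=1.07732 >1
  x=-5.047: |R|=1.00748 >1
Interval (-5.0000, 0).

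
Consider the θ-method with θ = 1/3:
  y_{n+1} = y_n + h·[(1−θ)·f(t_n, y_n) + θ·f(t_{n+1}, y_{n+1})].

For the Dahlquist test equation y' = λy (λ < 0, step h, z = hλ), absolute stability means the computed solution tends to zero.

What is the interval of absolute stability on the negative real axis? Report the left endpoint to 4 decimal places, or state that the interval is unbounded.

With y'=λy (z=hλ):
  y_{n+1} = y_n + z·[2/3·y_n + 1/3·y_{n+1}] ⇒ (1 − 1/3z)y_{n+1} = (1 + 2/3z)y_n
  R(z) = (1 + 2/3z)/(1 − 1/3z).

Boundary: |R(x)|=1, x<0.
x=-0.47: |R|=0.5937
R=−1: 1+2/3x = −1+1/3x ⇒ -1/3x=2 ⇒ x=2/(-1/3)=-6.0000
Confirm numerically:
  x=-5.172: |R|=0.89868 <1
  x=-4.871: |R|=0.85656 <1
  x=-4.743: |R|=0.83766 <1
  x=-3.668: |R|=0.65027 <1
  x=-6.410: |R|=1.04357 >1
  x=-6.305: |R|=1.03278 >1
So |R|<1 on (-6.0000, 0).

z∈(-6.0000,0).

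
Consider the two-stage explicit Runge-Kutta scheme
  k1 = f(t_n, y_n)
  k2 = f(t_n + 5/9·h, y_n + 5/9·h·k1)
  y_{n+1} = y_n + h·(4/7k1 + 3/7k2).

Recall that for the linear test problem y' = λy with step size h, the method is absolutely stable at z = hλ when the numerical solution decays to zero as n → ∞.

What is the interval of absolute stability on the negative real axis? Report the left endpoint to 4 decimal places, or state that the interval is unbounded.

z∈(-4.2000,0).

On y'=λy, z=hλ:
  k1=λy_n ⇒ h·k1=z·y_n;  k2=λ(1+5/9z)y_n ⇒ h·k2=z(1+5/9z)y_n
  y_{n+1}/y_n = 1 + 4/7z + 3/7z(1+5/9z) = 1 + z + 5/21z²
  Hence R(z) = 1 + z + 5/21z².

Solve |R(x)|<1 on ℝ⁻.
x=-0.79: |R|=0.3586
R=1: x+5/21x²=0 ⇒ x=−21/5=-4.2000; min R=1−1/(4·5/21)=-0.0500>−1
Confirm numerically:
  x=-3.195: |R|=0.23548 <1
  x=-2.606: |R|=0.01096 <1
  x=-1.937: |R|=0.04367 <1
  x=-1.740: |R|=0.01914 <1
  x=-4.791: |R|=1.67416 >1
  x=-4.745: |R|=1.61572 >1
  x=-4.223: |R|=1.02313 >1
So |R|<1 on (-4.2000, 0).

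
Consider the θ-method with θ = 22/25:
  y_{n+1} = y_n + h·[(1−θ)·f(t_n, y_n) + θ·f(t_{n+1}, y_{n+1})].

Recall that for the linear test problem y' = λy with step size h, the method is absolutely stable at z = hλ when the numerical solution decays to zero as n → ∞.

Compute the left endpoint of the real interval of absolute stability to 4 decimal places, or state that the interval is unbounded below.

With y'=λy (z=hλ):
  y_{n+1} = y_n + z·[3/25·y_n + 22/25·y_{n+1}] ⇒ (1 − 22/25z)y_{n+1} = (1 + 3/25z)y_n
  so R(z) = (1 + 3/25z)/(1 − 22/25z).

Find x<0 with |R(x)|<1.
x=-0.96: |R|=0.4796
x=-2: |R|=0.2754
x=-10: |R|=0.0204
x=-100: |R|=0.1236
θ=22/25≥1/2 ⇒ |1+3/25x|<|1−22/25x| ∀x<0 ⇒ unbounded interval.

unbounded; (−∞, 0).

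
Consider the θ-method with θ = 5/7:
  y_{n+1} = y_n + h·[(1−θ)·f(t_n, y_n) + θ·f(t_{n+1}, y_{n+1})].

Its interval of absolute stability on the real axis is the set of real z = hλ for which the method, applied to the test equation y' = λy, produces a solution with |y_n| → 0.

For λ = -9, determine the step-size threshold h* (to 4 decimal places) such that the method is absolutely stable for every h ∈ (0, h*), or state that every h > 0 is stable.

Test eqn y'=λy, z=hλ:
  y_{n+1} = y_n + z·[2/7·y_n + 5/7·y_{n+1}] ⇒ (1 − 5/7z)y_{n+1} = (1 + 2/7z)y_n
  ⇒ R(z) = (1 + 2/7z)/(1 − 5/7z).

Boundary: |R(x)|=1, x<0.
x=-1.65: |R|=0.2426
x=-2: |R|=0.1765
x=-10: |R|=0.2281
x=-100: |R|=0.3807
θ=5/7≥1/2 ⇒ |1+2/7x|<|1−5/7x| ∀x<0 ⇒ interval (−∞,0).

interval (−∞, 0). Any h>0 works for λ=-9.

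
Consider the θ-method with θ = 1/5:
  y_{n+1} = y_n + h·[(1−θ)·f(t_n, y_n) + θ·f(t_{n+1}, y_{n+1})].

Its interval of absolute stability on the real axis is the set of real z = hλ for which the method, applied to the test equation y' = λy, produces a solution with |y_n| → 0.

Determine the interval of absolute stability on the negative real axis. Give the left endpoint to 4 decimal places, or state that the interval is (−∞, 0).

On y'=λy, z=hλ:
  y_{n+1} = y_n + z·[4/5·y_n + 1/5·y_{n+1}] ⇒ (1 − 1/5z)y_{n+1} = (1 + 4/5z)y_n
  R(z) = (1 + 4/5z)/(1 − 1/5z).

Solve |R(x)|<1 on ℝ⁻.
x=-1.06: |R|=0.1254
R=−1: 1+4/5x = −1+1/5x ⇒ -3/5x=2 ⇒ x=2/(-3/5)=-3.3333
Confirm numerically:
  x=-2.572: |R|=0.69836 <1
  x=-2.476: |R|=0.65597 <1
  x=-2.467: |R|=0.65194 <1
  x=-2.143: |R|=0.50007 <1
  x=-3.837: |R|=1.17099 >1
  x=-3.791: |R|=1.15618 >1
  x=-3.523: |R|=1.06676 >1
Interval (-3.3333, 0).

(-3.3333, 0).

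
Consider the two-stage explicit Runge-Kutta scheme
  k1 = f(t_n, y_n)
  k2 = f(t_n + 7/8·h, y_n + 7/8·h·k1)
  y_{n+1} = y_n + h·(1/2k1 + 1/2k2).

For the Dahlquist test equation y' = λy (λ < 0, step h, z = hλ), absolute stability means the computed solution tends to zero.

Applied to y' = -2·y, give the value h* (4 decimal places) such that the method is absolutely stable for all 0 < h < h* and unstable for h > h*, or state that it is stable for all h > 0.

With y'=λy (z=hλ):
  k1=λy_n ⇒ h·k1=z·y_n;  k2=λ(1+7/8z)y_n ⇒ h·k2=z(1+7/8z)y_n
  y_{n+1}/y_n = 1 + 1/2z + 1/2z(1+7/8z) = 1 + z + 7/16z²
  ⇒ R(z) = 1 + z + 7/16z².

Solve |R(x)|<1 on ℝ⁻.
x=-1.2: |R|=0.4300
R=1: x+7/16x²=0 ⇒ x=−16/7=-2.2857; min R=1−1/(4·7/16)=0.4286>−1
Confirm numerically:
  x=-2.141: |R|=0.86445 <1
  x=-1.836: |R|=0.63877 <1
  x=-1.292: |R|=0.43830 <1
  x=-2.508: |R|=1.24390 >1
  x=-2.479: |R|=1.20963 >1
Stable set (-2.2857, 0).

(-2.2857,0); λ=-2 ⇒ h* = (16/7)/2 = 1.1429.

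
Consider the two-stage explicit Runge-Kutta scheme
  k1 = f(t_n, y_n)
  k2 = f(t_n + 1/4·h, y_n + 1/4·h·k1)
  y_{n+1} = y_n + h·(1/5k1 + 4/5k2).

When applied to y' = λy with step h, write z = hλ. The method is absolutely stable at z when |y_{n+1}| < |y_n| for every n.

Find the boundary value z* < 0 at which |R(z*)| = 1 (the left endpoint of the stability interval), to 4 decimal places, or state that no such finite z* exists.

z* = -5.0000.

With y'=λy (z=hλ):
  k1=λy_n ⇒ h·k1=z·y_n;  k2=λ(1+1/4z)y_n ⇒ h·k2=z(1+1/4z)y_n
  y_{n+1}/y_n = 1 + 1/5z + 4/5z(1+1/4z) = 1 + z + 1/5z²
  Hence R(z) = 1 + z + 1/5z².

Solve |R(x)|<1 on ℝ⁻.
x=-1.18: |R|=0.0985
R=1: x+1/5x²=0 ⇒ x=−5=-5.0000; min R=1−1/(4·1/5)=-0.2500>−1
Confirm numerically:
  x=-4.844: |R|=0.84887 <1
  x=-4.261: |R|=0.37022 <1
  x=-3.491: |R|=0.05358 <1
  x=-3.275: |R|=0.12987 <1
  x=-5.268: |R|=1.28236 >1
  x=-5.043: |R|=1.04337 >1
Stable set (-5.0000, 0).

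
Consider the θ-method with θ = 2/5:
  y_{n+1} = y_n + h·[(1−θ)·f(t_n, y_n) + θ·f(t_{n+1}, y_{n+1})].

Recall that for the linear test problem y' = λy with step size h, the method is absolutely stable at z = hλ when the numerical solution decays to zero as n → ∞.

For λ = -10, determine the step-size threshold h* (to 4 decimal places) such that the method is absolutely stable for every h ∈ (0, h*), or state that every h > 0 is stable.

With y'=λy (z=hλ):
  y_{n+1} = y_n + z·[3/5·y_n + 2/5·y_{n+1}] ⇒ (1 − 2/5z)y_{n+1} = (1 + 3/5z)y_n
  R(z) = (1 + 3/5z)/(1 − 2/5z).

Find x<0 with |R(x)|<1.
x=-1.77: |R|=0.0363
R=−1: 1+3/5x = −1+2/5x ⇒ -1/5x=2 ⇒ x=2/(-1/5)=-10.0000
Confirm numerically:
  x=-9.445: |R|=0.97677 <1
  x=-8.586: |R|=0.93623 <1
  x=-5.660: |R|=0.73407 <1
  x=-4.229: |R|=0.57118 <1
  x=-10.147: |R|=1.00581 >1
  x=-10.050: |R|=1.00199 >1
Stable set (-10.0000, 0).

(-10.0000,0); λ=-10 ⇒ h* = (10)/10 = 1.0000.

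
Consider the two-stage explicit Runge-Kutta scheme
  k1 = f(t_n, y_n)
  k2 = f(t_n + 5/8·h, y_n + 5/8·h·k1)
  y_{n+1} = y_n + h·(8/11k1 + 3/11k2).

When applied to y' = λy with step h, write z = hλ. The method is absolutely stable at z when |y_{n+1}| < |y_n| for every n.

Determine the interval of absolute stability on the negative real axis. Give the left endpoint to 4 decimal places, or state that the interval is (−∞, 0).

On y'=λy, z=hλ:
  k1=λy_n ⇒ h·k1=z·y_n;  k2=λ(1+5/8z)y_n ⇒ h·k2=z(1+5/8z)y_n
  y_{n+1}/y_n = 1 + 8/11z + 3/11z(1+5/8z) = 1 + z + 15/88z²
  ⇒ R(z) = 1 + z + 15/88z².

Need |R(x)|<1, x<0.
x=-1.76: |R|=0.2320
R=1: x+15/88x²=0 ⇒ x=−88/15=-5.8667; min R=1−1/(4·15/88)=-0.4667>−1
Confirm numerically:
  x=-5.334: |R|=0.51570 <1
  x=-4.418: |R|=0.09094 <1
  x=-4.320: |R|=0.13891 <1
  x=-2.685: |R|=0.45615 <1
  x=-6.239: |R|=1.39596 >1
  x=-6.156: |R|=1.30360 >1
Stable set (-5.8667, 0).

z∈(-5.8667,0).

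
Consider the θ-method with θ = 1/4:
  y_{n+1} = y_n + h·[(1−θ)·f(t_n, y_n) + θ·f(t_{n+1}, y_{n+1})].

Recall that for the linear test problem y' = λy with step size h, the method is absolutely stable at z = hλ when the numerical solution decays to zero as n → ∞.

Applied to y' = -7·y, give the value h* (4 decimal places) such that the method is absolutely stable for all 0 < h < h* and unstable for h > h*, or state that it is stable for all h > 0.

(-4.0000,0); λ=-7 ⇒ h* = (4)/7 = 0.5714.

Test eqn y'=λy, z=hλ:
  y_{n+1} = y_n + z·[3/4·y_n + 1/4·y_{n+1}] ⇒ (1 − 1/4z)y_{n+1} = (1 + 3/4z)y_n
  Hence R(z) = (1 + 3/4z)/(1 − 1/4z).

Need |R(x)|<1, x<0.
x=-0.33: |R|=0.6952
R=−1: 1+3/4x = −1+1/4x ⇒ -1/2x=2 ⇒ x=2/(-1/2)=-4.0000
Confirm numerically:
  x=-3.696: |R|=0.92100 <1
  x=-3.500: |R|=0.86667 <1
  x=-2.354: |R|=0.48190 <1
  x=-4.501: |R|=1.11787 >1
  x=-4.213: |R|=1.05187 >1
So |R|<1 on (-4.0000, 0).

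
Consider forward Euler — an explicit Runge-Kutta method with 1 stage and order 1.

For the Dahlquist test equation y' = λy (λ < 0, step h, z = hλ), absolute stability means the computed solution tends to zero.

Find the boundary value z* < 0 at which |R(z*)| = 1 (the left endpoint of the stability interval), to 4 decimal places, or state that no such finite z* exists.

z* = -2.0000.

On y'=λy, z=hλ:
  order 1, 1-stage ⇒ R(z)=1+z
  (e.g. R(-1.29)=-0.29000, |R|=0.29000)

Find x<0 with |R(x)|<1.
x=-1.29: |R|=0.2900
|R(-2.2)|=1.2000 |R(-2.13)|=1.1300 |R(-1.22)|=0.2200
Bisect:
  x_lo=-2.8445 |R|=1.8445  x_hi=-0.0567 |R|=0.9433
  mid=-1.45062 |R|=0.45062 →hi
  mid=-2.14756 |R|=1.14756 →lo
  mid=-1.79909 |R|=0.79909 →hi
  mid=-1.97332 |R|=0.97332 →hi
  mid=-2.06044 |R|=1.06044 →lo
  mid=-2.01688 |R|=1.01688 →lo
  mid=-1.99510 |R|=0.99510 →hi
  mid=-2.00599 |R|=1.00599 →lo
  mid=-2.00055 |R|=1.00055 →lo
  ...
  [-2.00004,-1.99987] ⇒ x*=-2.0000
So |R|<1 on (-2.0000, 0).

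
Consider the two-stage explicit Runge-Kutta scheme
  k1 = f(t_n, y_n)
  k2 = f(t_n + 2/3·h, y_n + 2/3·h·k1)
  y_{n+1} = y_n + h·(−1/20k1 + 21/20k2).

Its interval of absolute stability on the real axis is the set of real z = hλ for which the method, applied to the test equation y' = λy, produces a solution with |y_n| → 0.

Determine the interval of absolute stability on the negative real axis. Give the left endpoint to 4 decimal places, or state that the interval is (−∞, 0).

Set f=λy, z=hλ:
  k1=λy_n ⇒ h·k1=z·y_n;  k2=λ(1+2/3z)y_n ⇒ h·k2=z(1+2/3z)y_n
  y_{n+1}/y_n = 1 − 1/20z + 21/20z(1+2/3z) = 1 + z + 7/10z²
  so R(z) = 1 + z + 7/10z².

Need |R(x)|<1, x<0.
x=-0.31: |R|=0.7573
R=1: x+7/10x²=0 ⇒ x=−10/7=-1.4286; min R=1−1/(4·7/10)=0.6429>−1
Confirm numerically:
  x=-1.158: |R|=0.78067 <1
  x=-0.860: |R|=0.65772 <1
  x=-0.577: |R|=0.65605 <1
  x=-1.879: |R|=1.59245 >1
  x=-1.629: |R|=1.22855 >1
Interval (-1.4286, 0).

(-1.4286, 0).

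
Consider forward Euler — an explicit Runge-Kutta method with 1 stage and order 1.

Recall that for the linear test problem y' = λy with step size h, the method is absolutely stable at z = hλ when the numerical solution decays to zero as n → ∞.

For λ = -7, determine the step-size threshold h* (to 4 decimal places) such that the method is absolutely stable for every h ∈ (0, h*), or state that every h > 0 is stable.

Test eqn y'=λy, z=hλ:
  order 1, 1-stage ⇒ R(z)=1+z
  (e.g. R(-0.98)=0.02000, |R|=0.02000)

Boundary: |R(x)|=1, x<0.
x=-0.98: |R|=0.0200
|R(-2.01)|=1.0100 |R(-1.96)|=0.9600 |R(-1.93)|=0.9300
Bisect:
  x_lo=-2.4078 |R|=1.4078  x_hi=-0.0986 |R|=0.9014
  mid=-1.25321 |R|=0.25321 →hi
  mid=-1.83053 |R|=0.83053 →hi
  mid=-2.11918 |R|=1.11918 →lo
  mid=-1.97486 |R|=0.97486 →hi
  mid=-2.04702 |R|=1.04702 →lo
  mid=-2.01094 |R|=1.01094 →lo
  mid=-1.99290 |R|=0.99290 →hi
  mid=-2.00192 |R|=1.00192 →lo
  mid=-1.99741 |R|=0.99741 →hi
  ...
  [-2.00009,-1.99994] ⇒ x*=-2.0000
So |R|<1 on (-2.0000, 0).

(-2.0000,0); λ=-7 ⇒ h* = 0.2857.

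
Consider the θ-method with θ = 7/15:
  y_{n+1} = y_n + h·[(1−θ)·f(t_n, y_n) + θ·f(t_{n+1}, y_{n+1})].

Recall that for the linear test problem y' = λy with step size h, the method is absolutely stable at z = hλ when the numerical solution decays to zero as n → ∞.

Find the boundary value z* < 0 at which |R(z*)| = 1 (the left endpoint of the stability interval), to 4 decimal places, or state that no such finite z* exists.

With y'=λy (z=hλ):
  y_{n+1} = y_n + z·[8/15·y_n + 7/15·y_{n+1}] ⇒ (1 − 7/15z)y_{n+1} = (1 + 8/15z)y_n
  ⇒ R(z) = (1 + 8/15z)/(1 − 7/15z).

Need |R(x)|<1, x<0.
x=-0.87: |R|=0.3812
R=−1: 1+8/15x = −1+7/15x ⇒ -1/15x=2 ⇒ x=2/(-1/15)=-30.0000
Confirm numerically:
  x=-28.349: |R|=0.99226 <1
  x=-26.644: |R|=0.98335 <1
  x=-24.674: |R|=0.97163 <1
  x=-13.924: |R|=0.85706 <1
  x=-30.337: |R|=1.00148 >1
  x=-30.202: |R|=1.00089 >1
Interval (-30.0000, 0).

left endpoint -30.0000.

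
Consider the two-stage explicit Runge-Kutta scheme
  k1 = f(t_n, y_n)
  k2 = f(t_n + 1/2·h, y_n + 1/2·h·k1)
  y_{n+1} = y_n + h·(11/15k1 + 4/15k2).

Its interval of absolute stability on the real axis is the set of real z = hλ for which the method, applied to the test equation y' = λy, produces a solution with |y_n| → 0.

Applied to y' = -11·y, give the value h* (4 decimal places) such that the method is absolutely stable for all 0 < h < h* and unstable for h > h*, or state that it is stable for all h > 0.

(-7.5000,0); λ=-11 ⇒ h* = (15/2)/11 = 0.6818.

Set f=λy, z=hλ:
  k1=λy_n ⇒ h·k1=z·y_n;  k2=λ(1+1/2z)y_n ⇒ h·k2=z(1+1/2z)y_n
  y_{n+1}/y_n = 1 + 11/15z + 4/15z(1+1/2z) = 1 + z + 2/15z²
  Hence R(z) = 1 + z + 2/15z².

Find x<0 with |R(x)|<1.
x=-1.27: |R|=0.0549
R=1: x+2/15x²=0 ⇒ x=−15/2=-7.5000; min R=1−1/(4·2/15)=-0.8750>−1
Confirm numerically:
  x=-7.240: |R|=0.74901 <1
  x=-6.169: |R|=0.09479 <1
  x=-5.514: |R|=0.46011 <1
  x=-5.362: |R|=0.52853 <1
  x=-7.844: |R|=1.35978 >1
  x=-7.790: |R|=1.30121 >1
  x=-7.540: |R|=1.04021 >1
So |R|<1 on (-7.5000, 0).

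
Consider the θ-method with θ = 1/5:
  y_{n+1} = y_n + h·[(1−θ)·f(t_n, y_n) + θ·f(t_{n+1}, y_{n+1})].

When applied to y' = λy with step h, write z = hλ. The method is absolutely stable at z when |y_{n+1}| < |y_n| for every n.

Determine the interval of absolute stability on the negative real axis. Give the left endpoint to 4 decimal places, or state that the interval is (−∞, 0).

Test eqn y'=λy, z=hλ:
  y_{n+1} = y_n + z·[4/5·y_n + 1/5·y_{n+1}] ⇒ (1 − 1/5z)y_{n+1} = (1 + 4/5z)y_n
  R(z) = (1 + 4/5z)/(1 − 1/5z).

Find x<0 with |R(x)|<1.
x=-1.31: |R|=0.0380
R=−1: 1+4/5x = −1+1/5x ⇒ -3/5x=2 ⇒ x=2/(-3/5)=-3.3333
Confirm numerically:
  x=-2.945: |R|=0.85337 <1
  x=-2.719: |R|=0.76124 <1
  x=-2.273: |R|=0.56263 <1
  x=-2.211: |R|=0.53307 <1
  x=-3.821: |R|=1.16585 >1
  x=-3.713: |R|=1.13072 >1
  x=-3.638: |R|=1.10581 >1
Stable set (-3.3333, 0).

z∈(-3.3333,0).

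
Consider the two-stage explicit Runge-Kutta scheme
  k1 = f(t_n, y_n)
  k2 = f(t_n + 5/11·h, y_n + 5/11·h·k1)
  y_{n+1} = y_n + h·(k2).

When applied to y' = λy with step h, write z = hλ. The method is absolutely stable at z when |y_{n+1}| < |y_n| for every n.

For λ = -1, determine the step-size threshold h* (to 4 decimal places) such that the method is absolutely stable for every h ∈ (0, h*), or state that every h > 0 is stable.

(-2.2000,0); λ=-1 ⇒ h* = (11/5)/1 = 2.2000.

Set f=λy, z=hλ:
  k1=λy_n ⇒ h·k1=z·y_n;  k2=λ(1+5/11z)y_n ⇒ h·k2=z(1+5/11z)y_n
  y_{n+1}/y_n = 1 + z(1+5/11z) = 1 + z + 5/11z²
  ⇒ R(z) = 1 + z + 5/11z².

Need |R(x)|<1, x<0.
x=-1.64: |R|=0.5825
R=1: x+5/11x²=0 ⇒ x=−11/5=-2.2000; min R=1−1/(4·5/11)=0.4500>−1
Confirm numerically:
  x=-2.017: |R|=0.83222 <1
  x=-1.517: |R|=0.52904 <1
  x=-1.098: |R|=0.45000 <1
  x=-0.970: |R|=0.45768 <1
  x=-2.764: |R|=1.70859 >1
  x=-2.270: |R|=1.07223 >1
Stable set (-2.2000, 0).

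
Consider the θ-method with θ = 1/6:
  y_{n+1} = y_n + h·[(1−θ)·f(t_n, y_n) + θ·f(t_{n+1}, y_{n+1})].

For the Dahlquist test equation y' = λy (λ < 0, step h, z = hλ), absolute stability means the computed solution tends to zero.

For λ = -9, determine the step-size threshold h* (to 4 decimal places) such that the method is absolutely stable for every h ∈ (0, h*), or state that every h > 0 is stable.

(-3.0000,0); λ=-9 ⇒ h* = (3)/9 = 0.3333.

On y'=λy, z=hλ:
  y_{n+1} = y_n + z·[5/6·y_n + 1/6·y_{n+1}] ⇒ (1 − 1/6z)y_{n+1} = (1 + 5/6z)y_n
  so R(z) = (1 + 5/6z)/(1 − 1/6z).

Need |R(x)|<1, x<0.
x=-0.96: |R|=0.1724
R=−1: 1+5/6x = −1+1/6x ⇒ -2/3x=2 ⇒ x=2/(-2/3)=-3.0000
Confirm numerically:
  x=-2.581: |R|=0.80468 <1
  x=-2.245: |R|=0.63372 <1
  x=-1.464: |R|=0.17685 <1
  x=-1.214: |R|=0.00970 <1
  x=-3.597: |R|=1.24883 >1
  x=-3.545: |R|=1.22839 >1
  x=-3.230: |R|=1.09967 >1
So |R|<1 on (-3.0000, 0).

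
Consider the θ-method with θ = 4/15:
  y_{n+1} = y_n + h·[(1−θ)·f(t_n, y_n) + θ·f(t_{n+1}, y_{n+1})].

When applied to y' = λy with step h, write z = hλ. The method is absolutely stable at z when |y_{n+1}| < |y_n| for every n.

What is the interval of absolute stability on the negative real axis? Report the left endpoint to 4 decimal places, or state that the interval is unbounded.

On y'=λy, z=hλ:
  y_{n+1} = y_n + z·[11/15·y_n + 4/15·y_{n+1}] ⇒ (1 − 4/15z)y_{n+1} = (1 + 11/15z)y_n
  R(z) = (1 + 11/15z)/(1 − 4/15z).

Boundary: |R(x)|=1, x<0.
x=-0.7: |R|=0.4101
R=−1: 1+11/15x = −1+4/15x ⇒ -7/15x=2 ⇒ x=2/(-7/15)=-4.2857
Confirm numerically:
  x=-3.588: |R|=0.83361 <1
  x=-3.189: |R|=0.72341 <1
  x=-3.048: |R|=0.68138 <1
  x=-2.310: |R|=0.42946 <1
  x=-4.373: |R|=1.01880 >1
  x=-4.323: |R|=1.00808 >1
Stable set (-4.2857, 0).

(-4.2857, 0).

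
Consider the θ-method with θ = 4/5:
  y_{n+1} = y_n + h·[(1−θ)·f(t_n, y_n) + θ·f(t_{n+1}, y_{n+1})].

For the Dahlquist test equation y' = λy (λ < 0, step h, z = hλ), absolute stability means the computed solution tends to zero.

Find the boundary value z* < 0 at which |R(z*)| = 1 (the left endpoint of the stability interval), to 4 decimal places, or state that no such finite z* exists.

On y'=λy, z=hλ:
  y_{n+1} = y_n + z·[1/5·y_n + 4/5·y_{n+1}] ⇒ (1 − 4/5z)y_{n+1} = (1 + 1/5z)y_n
  Hence R(z) = (1 + 1/5z)/(1 − 4/5z).

Need |R(x)|<1, x<0.
x=-1.42: |R|=0.3352
x=-2: |R|=0.2308
x=-10: |R|=0.1111
x=-100: |R|=0.2346
θ=4/5≥1/2 ⇒ |1+1/5x|<|1−4/5x| ∀x<0 ⇒ stable on all of ℝ⁻.

unbounded; (−∞, 0).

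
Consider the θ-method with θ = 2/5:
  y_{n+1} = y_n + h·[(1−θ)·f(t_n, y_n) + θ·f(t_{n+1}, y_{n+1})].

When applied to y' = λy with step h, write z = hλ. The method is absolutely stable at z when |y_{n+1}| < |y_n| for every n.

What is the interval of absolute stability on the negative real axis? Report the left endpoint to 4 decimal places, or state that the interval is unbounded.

Test eqn y'=λy, z=hλ:
  y_{n+1} = y_n + z·[3/5·y_n + 2/5·y_{n+1}] ⇒ (1 − 2/5z)y_{n+1} = (1 + 3/5z)y_n
  ⇒ R(z) = (1 + 3/5z)/(1 − 2/5z).

Need |R(x)|<1, x<0.
x=-1.5: |R|=0.0625
R=−1: 1+3/5x = −1+2/5x ⇒ -1/5x=2 ⇒ x=2/(-1/5)=-10.0000
Confirm numerically:
  x=-5.962: |R|=0.76140 <1
  x=-5.783: |R|=0.74544 <1
  x=-5.031: |R|=0.67010 <1
  x=-10.581: |R|=1.02221 >1
  x=-10.493: |R|=1.01897 >1
  x=-10.117: |R|=1.00464 >1
Stable set (-10.0000, 0).

z∈(-10.0000,0).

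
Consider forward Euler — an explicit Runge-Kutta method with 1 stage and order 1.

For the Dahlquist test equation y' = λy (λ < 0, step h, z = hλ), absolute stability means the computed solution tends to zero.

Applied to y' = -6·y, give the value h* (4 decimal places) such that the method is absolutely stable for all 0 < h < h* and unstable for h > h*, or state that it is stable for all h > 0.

On y'=λy, z=hλ:
  order 1, 1-stage ⇒ R(z)=1+z
  (e.g. R(-0.86)=0.14000, |R|=0.14000)

Find x<0 with |R(x)|<1.
x=-0.86: |R|=0.1400
|R(-1.38)|=0.3800 |R(-1.3)|=0.3000 |R(-0.9)|=0.1000
Bisect:
  x_lo=-2.7112 |R|=1.7112  x_hi=-0.0663 |R|=0.9337
  mid=-1.38879 |R|=0.38879 →hi
  mid=-2.05001 |R|=1.05001 →lo
  mid=-1.71940 |R|=0.71940 →hi
  mid=-1.88471 |R|=0.88471 →hi
  mid=-1.96736 |R|=0.96736 →hi
  mid=-2.00869 |R|=1.00869 →lo
  mid=-1.98802 |R|=0.98802 →hi
  mid=-1.99836 |R|=0.99836 →hi
  mid=-2.00352 |R|=1.00352 →lo
  mid=-2.00094 |R|=1.00094 →lo
  ...
  [-2.00013,-1.99997] ⇒ x*=-2.0000
So |R|<1 on (-2.0000, 0).

(-2.0000,0); λ=-6 ⇒ h* = 0.3333.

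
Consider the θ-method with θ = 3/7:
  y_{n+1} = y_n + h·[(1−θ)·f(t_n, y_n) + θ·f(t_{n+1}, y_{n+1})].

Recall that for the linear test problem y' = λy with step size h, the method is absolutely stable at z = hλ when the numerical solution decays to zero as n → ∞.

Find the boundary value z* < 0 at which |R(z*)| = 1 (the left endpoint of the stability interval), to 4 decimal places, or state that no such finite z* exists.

left endpoint -14.0000.

Test eqn y'=λy, z=hλ:
  y_{n+1} = y_n + z·[4/7·y_n + 3/7·y_{n+1}] ⇒ (1 − 3/7z)y_{n+1} = (1 + 4/7z)y_n
  Hence R(z) = (1 + 4/7z)/(1 − 3/7z).

Find x<0 with |R(x)|<1.
x=-1.78: |R|=0.0097
R=−1: 1+4/7x = −1+3/7x ⇒ -1/7x=2 ⇒ x=2/(-1/7)=-14.0000
Confirm numerically:
  x=-12.848: |R|=0.97471 <1
  x=-11.319: |R|=0.93454 <1
  x=-10.224: |R|=0.89977 <1
  x=-9.725: |R|=0.88182 <1
  x=-14.571: |R|=1.01126 >1
  x=-14.312: |R|=1.00625 >1
  x=-14.258: |R|=1.00518 >1
So |R|<1 on (-14.0000, 0).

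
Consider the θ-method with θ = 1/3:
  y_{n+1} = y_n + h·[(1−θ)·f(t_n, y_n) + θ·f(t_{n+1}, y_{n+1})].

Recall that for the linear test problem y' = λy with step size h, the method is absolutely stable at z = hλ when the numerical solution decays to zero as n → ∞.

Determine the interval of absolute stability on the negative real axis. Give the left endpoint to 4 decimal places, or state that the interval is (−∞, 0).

(-6.0000, 0).

Set f=λy, z=hλ:
  y_{n+1} = y_n + z·[2/3·y_n + 1/3·y_{n+1}] ⇒ (1 − 1/3z)y_{n+1} = (1 + 2/3z)y_n
  so R(z) = (1 + 2/3z)/(1 − 1/3z).

Need |R(x)|<1, x<0.
x=-1.26: |R|=0.1127
R=−1: 1+2/3x = −1+1/3x ⇒ -1/3x=2 ⇒ x=2/(-1/3)=-6.0000
Confirm numerically:
  x=-5.691: |R|=0.96445 <1
  x=-4.411: |R|=0.78559 <1
  x=-3.334: |R|=0.57910 <1
  x=-6.579: |R|=1.06044 >1
  x=-6.394: |R|=1.04194 >1
  x=-6.347: |R|=1.03712 >1
Stable set (-6.0000, 0).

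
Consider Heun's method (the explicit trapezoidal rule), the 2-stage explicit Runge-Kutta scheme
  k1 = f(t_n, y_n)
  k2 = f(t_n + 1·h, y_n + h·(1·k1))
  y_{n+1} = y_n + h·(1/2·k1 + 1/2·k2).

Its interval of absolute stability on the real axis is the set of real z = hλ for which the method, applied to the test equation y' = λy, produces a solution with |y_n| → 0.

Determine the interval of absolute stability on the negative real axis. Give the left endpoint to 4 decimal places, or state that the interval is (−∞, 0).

On y'=λy, z=hλ:
  order 2, 2-stage ⇒ R(z)=1+z+z^2/2
  (e.g. R(-1.62)=0.69220, |R|=0.69220)

Boundary: |R(x)|=1, x<0.
x=-1.62: |R|=0.6922
|R(-2.21)|=1.2320 |R(-1.22)|=0.5242 |R(-0.67)|=0.5544
Bisect:
  x_lo=-2.3080 |R|=1.3554  x_hi=-0.2050 |R|=0.8160
  mid=-1.25651 |R|=0.53290 →hi
  mid=-1.78225 |R|=0.80596 →hi
  mid=-2.04513 |R|=1.04614 →lo
  mid=-1.91369 |R|=0.91741 →hi
  mid=-1.97941 |R|=0.97962 →hi
  mid=-2.01227 |R|=1.01234 →lo
  mid=-1.99584 |R|=0.99585 →hi
  mid=-2.00405 |R|=1.00406 →lo
  ...
  [-2.00007,-1.99994] ⇒ x*=-2.0000
Stable set (-2.0000, 0).

z∈(-2.0000,0).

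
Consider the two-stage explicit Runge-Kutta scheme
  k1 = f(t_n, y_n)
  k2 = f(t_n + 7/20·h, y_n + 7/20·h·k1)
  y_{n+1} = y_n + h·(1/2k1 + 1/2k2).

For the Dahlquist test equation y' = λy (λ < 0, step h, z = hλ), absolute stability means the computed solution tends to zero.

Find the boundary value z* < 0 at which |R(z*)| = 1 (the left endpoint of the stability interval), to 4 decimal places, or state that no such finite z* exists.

Set f=λy, z=hλ:
  k1=λy_n ⇒ h·k1=z·y_n;  k2=λ(1+7/20z)y_n ⇒ h·k2=z(1+7/20z)y_n
  y_{n+1}/y_n = 1 + 1/2z + 1/2z(1+7/20z) = 1 + z + 7/40z²
  Hence R(z) = 1 + z + 7/40z².

Solve |R(x)|<1 on ℝ⁻.
x=-0.55: |R|=0.5029
R=1: x+7/40x²=0 ⇒ x=−40/7=-5.7143; min R=1−1/(4·7/40)=-0.4286>−1
Confirm numerically:
  x=-4.535: |R|=0.06409 <1
  x=-3.254: |R|=0.40101 <1
  x=-2.914: |R|=0.42801 <1
  x=-6.015: |R|=1.31654 >1
  x=-5.829: |R|=1.11702 >1
  x=-5.797: |R|=1.08391 >1
So |R|<1 on (-5.7143, 0).

left endpoint -5.7143.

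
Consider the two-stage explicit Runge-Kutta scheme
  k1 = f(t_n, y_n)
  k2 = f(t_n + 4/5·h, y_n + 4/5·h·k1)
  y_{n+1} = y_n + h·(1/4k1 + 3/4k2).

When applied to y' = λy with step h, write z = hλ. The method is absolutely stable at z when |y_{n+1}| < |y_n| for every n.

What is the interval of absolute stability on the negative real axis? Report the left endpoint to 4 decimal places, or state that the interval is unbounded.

On y'=λy, z=hλ:
  k1=λy_n ⇒ h·k1=z·y_n;  k2=λ(1+4/5z)y_n ⇒ h·k2=z(1+4/5z)y_n
  y_{n+1}/y_n = 1 + 1/4z + 3/4z(1+4/5z) = 1 + z + 3/5z²
  R(z) = 1 + z + 3/5z².

Boundary: |R(x)|=1, x<0.
x=-1.71: |R|=1.0445
R=1: x+3/5x²=0 ⇒ x=−5/3=-1.6667; min R=1−1/(4·3/5)=0.5833>−1
Confirm numerically:
  x=-1.310: |R|=0.71966 <1
  x=-1.236: |R|=0.68062 <1
  x=-0.730: |R|=0.58974 <1
  x=-2.248: |R|=1.78410 >1
  x=-1.735: |R|=1.07113 >1
Stable set (-1.6667, 0).

z∈(-1.6667,0).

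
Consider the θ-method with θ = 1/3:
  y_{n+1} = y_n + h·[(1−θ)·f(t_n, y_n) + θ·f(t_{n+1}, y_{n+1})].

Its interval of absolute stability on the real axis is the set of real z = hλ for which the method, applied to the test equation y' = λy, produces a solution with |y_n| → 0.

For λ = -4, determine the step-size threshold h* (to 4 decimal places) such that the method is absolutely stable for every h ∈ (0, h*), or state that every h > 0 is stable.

Set f=λy, z=hλ:
  y_{n+1} = y_n + z·[2/3·y_n + 1/3·y_{n+1}] ⇒ (1 − 1/3z)y_{n+1} = (1 + 2/3z)y_n
  Hence R(z) = (1 + 2/3z)/(1 − 1/3z).

Solve |R(x)|<1 on ℝ⁻.
x=-1.47: |R|=0.0134
R=−1: 1+2/3x = −1+1/3x ⇒ -1/3x=2 ⇒ x=2/(-1/3)=-6.0000
Confirm numerically:
  x=-3.837: |R|=0.68363 <1
  x=-3.550: |R|=0.62595 <1
  x=-3.524: |R|=0.62048 <1
  x=-2.756: |R|=0.43641 <1
  x=-6.470: |R|=1.04963 >1
  x=-6.356: |R|=1.03805 >1
Stable set (-6.0000, 0).

(-6.0000,0); λ=-4 ⇒ h* = (6)/4 = 1.5000.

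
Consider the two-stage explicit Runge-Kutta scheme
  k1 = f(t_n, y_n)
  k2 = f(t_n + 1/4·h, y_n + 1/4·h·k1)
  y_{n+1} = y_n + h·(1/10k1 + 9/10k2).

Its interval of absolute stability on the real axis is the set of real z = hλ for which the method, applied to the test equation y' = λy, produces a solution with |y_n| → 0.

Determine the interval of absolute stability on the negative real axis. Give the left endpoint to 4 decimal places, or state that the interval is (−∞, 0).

z∈(-4.4444,0).

With y'=λy (z=hλ):
  k1=λy_n ⇒ h·k1=z·y_n;  k2=λ(1+1/4z)y_n ⇒ h·k2=z(1+1/4z)y_n
  y_{n+1}/y_n = 1 + 1/10z + 9/10z(1+1/4z) = 1 + z + 9/40z²
  so R(z) = 1 + z + 9/40z².

Solve |R(x)|<1 on ℝ⁻.
x=-0.51: |R|=0.5485
R=1: x+9/40x²=0 ⇒ x=−40/9=-4.4444; min R=1−1/(4·9/40)=-0.1111>−1
Confirm numerically:
  x=-3.589: |R|=0.30921 <1
  x=-2.999: |R|=0.02465 <1
  x=-2.790: |R|=0.03858 <1
  x=-1.998: |R|=0.09980 <1
  x=-4.805: |R|=1.38981 >1
  x=-4.609: |R|=1.17065 >1
Stable set (-4.4444, 0).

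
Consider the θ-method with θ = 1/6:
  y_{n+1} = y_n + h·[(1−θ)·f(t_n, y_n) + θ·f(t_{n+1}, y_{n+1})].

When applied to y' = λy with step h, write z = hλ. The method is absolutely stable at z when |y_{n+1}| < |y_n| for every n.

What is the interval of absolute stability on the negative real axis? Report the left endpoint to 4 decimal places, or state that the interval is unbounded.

With y'=λy (z=hλ):
  y_{n+1} = y_n + z·[5/6·y_n + 1/6·y_{n+1}] ⇒ (1 − 1/6z)y_{n+1} = (1 + 5/6z)y_n
  Hence R(z) = (1 + 5/6z)/(1 − 1/6z).

Need |R(x)|<1, x<0.
x=-1.34: |R|=0.0954
R=−1: 1+5/6x = −1+1/6x ⇒ -2/3x=2 ⇒ x=2/(-2/3)=-3.0000
Confirm numerically:
  x=-2.586: |R|=0.80713 <1
  x=-2.446: |R|=0.73763 <1
  x=-2.153: |R|=0.58445 <1
  x=-3.349: |R|=1.14932 >1
  x=-3.143: |R|=1.06256 >1
  x=-3.024: |R|=1.01064 >1
Stable set (-3.0000, 0).

(-3.0000, 0).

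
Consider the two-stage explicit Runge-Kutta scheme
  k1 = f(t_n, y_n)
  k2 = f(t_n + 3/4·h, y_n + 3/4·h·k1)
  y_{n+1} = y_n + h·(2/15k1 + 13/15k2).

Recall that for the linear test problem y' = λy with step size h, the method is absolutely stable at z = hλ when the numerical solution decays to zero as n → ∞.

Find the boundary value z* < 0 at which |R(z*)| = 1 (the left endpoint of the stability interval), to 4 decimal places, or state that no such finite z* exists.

z* = -1.5385.

With y'=λy (z=hλ):
  k1=λy_n ⇒ h·k1=z·y_n;  k2=λ(1+3/4z)y_n ⇒ h·k2=z(1+3/4z)y_n
  y_{n+1}/y_n = 1 + 2/15z + 13/15z(1+3/4z) = 1 + z + 13/20z²
  so R(z) = 1 + z + 13/20z².

Boundary: |R(x)|=1, x<0.
x=-0.63: |R|=0.6280
R=1: x+13/20x²=0 ⇒ x=−20/13=-1.5385; min R=1−1/(4·13/20)=0.6154>−1
Confirm numerically:
  x=-0.779: |R|=0.61545 <1
  x=-0.778: |R|=0.61543 <1
  x=-0.756: |R|=0.61550 <1
  x=-1.807: |R|=1.31541 >1
  x=-1.762: |R|=1.25602 >1
So |R|<1 on (-1.5385, 0).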